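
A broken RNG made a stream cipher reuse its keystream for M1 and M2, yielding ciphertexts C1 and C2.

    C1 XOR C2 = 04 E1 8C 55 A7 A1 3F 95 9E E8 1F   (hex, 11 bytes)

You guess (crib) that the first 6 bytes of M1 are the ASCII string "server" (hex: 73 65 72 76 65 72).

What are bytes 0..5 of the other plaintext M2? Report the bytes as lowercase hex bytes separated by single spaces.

77 84 fe 23 c2 d3

Since C1 ⊕ C2 = M1 ⊕ M2, XORing with the guessed M1 bytes yields the corresponding M2 bytes: M2 = (C1 ⊕ C2) ⊕ M1.
04 xor 73 = 77
e1 xor 65 = 84
8c xor 72 = fe
55 xor 76 = 23
a7 xor 65 = c2
a1 xor 72 = d3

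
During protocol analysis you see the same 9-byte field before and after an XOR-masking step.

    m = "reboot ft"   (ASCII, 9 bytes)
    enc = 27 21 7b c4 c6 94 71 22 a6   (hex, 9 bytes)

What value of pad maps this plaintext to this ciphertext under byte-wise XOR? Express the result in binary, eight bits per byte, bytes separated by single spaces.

01010101 01000100 00011001 10101011 10101001 11100000 01010001 01000100 11010010

Since enc = m ⊕ pad, XORing both sides with m gives pad = m ⊕ enc.
72 ⊕ 27 = 55
65 ⊕ 21 = 44
62 ⊕ 7b = 19
6f ⊕ c4 = ab
6f ⊕ c6 = a9
74 ⊕ 94 = e0
20 ⊕ 71 = 51
66 ⊕ 22 = 44
74 ⊕ a6 = d2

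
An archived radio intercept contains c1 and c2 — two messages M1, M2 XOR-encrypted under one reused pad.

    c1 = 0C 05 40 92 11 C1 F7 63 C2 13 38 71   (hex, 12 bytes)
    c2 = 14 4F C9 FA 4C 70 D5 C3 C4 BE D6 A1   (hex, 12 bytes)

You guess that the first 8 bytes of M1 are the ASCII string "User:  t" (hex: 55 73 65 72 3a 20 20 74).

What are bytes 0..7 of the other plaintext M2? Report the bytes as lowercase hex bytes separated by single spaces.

4d 39 ec 1a 67 91 02 d4

First, c1 ⊕ c2 = (M1 ⊕ K) ⊕ (M2 ⊕ K) = M1 ⊕ M2, so the key drops out. Then M2 = (M1 ⊕ M2) ⊕ M1 over the first 8 bytes.
byte 0: (0c XOR 14) XOR 55 = 18 XOR 55 = 4d
byte 1: (05 XOR 4f) XOR 73 = 4a XOR 73 = 39
byte 2: (40 XOR c9) XOR 65 = 89 XOR 65 = ec
byte 3: (92 XOR fa) XOR 72 = 68 XOR 72 = 1a
byte 4: (11 XOR 4c) XOR 3a = 5d XOR 3a = 67
byte 5: (c1 XOR 70) XOR 20 = b1 XOR 20 = 91
byte 6: (f7 XOR d5) XOR 20 = 22 XOR 20 = 02
byte 7: (63 XOR c3) XOR 74 = a0 XOR 74 = d4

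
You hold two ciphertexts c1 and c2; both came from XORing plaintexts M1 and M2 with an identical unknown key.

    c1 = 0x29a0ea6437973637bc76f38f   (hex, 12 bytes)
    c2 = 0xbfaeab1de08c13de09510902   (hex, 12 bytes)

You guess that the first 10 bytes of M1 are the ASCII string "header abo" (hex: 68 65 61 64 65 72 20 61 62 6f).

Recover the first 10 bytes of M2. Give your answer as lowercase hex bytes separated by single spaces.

First, c1 ⊕ c2 = (M1 ⊕ K) ⊕ (M2 ⊕ K) = M1 ⊕ M2, so the key drops out. Then M2 = (M1 ⊕ M2) ⊕ M1 over the first 10 bytes.
byte 0: (29 XOR bf) XOR 68 = 96 XOR 68 = fe
byte 1: (a0 XOR ae) XOR 65 = 0e XOR 65 = 6b
byte 2: (ea XOR ab) XOR 61 = 41 XOR 61 = 20
byte 3: (64 XOR 1d) XOR 64 = 79 XOR 64 = 1d
byte 4: (37 XOR e0) XOR 65 = d7 XOR 65 = b2
byte 5: (97 XOR 8c) XOR 72 = 1b XOR 72 = 69
byte 6: (36 XOR 13) XOR 20 = 25 XOR 20 = 05
byte 7: (37 XOR de) XOR 61 = e9 XOR 61 = 88
byte 8: (bc XOR 09) XOR 62 = b5 XOR 62 = d7
byte 9: (76 XOR 51) XOR 6f = 27 XOR 6f = 48

fe 6b 20 1d b2 69 05 88 d7 48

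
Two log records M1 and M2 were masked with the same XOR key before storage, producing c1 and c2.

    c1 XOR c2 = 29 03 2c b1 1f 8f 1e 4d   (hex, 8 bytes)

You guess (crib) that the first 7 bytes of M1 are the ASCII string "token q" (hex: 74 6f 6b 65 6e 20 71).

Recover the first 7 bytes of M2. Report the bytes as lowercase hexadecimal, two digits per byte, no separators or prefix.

5d6c47d471af6f

Since c1 ⊕ c2 = M1 ⊕ M2, XORing with the guessed M1 bytes yields the corresponding M2 bytes: M2 = (c1 ⊕ c2) ⊕ M1.
29 ⊕ 74 = 5d
03 ⊕ 6f = 6c
2c ⊕ 6b = 47
b1 ⊕ 65 = d4
1f ⊕ 6e = 71
8f ⊕ 20 = af
1e ⊕ 71 = 6f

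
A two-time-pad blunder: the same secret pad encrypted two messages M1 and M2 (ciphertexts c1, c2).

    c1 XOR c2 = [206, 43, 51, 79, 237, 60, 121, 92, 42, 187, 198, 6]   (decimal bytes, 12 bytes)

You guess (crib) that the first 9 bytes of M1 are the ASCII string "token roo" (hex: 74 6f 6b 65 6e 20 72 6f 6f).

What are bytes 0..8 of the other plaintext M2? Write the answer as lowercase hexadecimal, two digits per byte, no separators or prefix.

ba44582a831c0b3345

Since c1 ⊕ c2 = M1 ⊕ M2, XORing with the guessed M1 bytes yields the corresponding M2 bytes: M2 = (c1 ⊕ c2) ⊕ M1.
byte 0: ce ⊕ 74 = ba
byte 1: 2b ⊕ 6f = 44
byte 2: 33 ⊕ 6b = 58
byte 3: 4f ⊕ 65 = 2a
byte 4: ed ⊕ 6e = 83
byte 5: 3c ⊕ 20 = 1c
byte 6: 79 ⊕ 72 = 0b
byte 7: 5c ⊕ 6f = 33
byte 8: 2a ⊕ 6f = 45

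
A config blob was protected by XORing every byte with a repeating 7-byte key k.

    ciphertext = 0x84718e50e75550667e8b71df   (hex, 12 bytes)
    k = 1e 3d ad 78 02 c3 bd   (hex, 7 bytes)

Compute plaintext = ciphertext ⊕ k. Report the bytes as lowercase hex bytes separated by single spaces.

The 7-byte key repeats, so the effective keystream is 1e 3d ad 78 02 c3 bd 1e 3d ad 78 02.
byte 0: 84 ⊕ 1e = 9a
byte 1: 71 ⊕ 3d = 4c
byte 2: 8e ⊕ ad = 23
byte 3: 50 ⊕ 78 = 28
byte 4: e7 ⊕ 02 = e5
byte 5: 55 ⊕ c3 = 96
byte 6: 50 ⊕ bd = ed
byte 7: 66 ⊕ 1e = 78
byte 8: 7e ⊕ 3d = 43
byte 9: 8b ⊕ ad = 26
byte 10: 71 ⊕ 78 = 09
byte 11: df ⊕ 02 = dd

9a 4c 23 28 e5 96 ed 78 43 26 09 dd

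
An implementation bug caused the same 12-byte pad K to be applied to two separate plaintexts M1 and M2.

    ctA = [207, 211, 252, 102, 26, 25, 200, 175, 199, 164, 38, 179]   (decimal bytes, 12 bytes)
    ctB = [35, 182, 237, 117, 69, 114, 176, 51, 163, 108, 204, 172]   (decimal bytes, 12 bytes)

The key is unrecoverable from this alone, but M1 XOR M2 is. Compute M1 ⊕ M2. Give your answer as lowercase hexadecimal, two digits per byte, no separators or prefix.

ec6511135f6b789c64c8ea1f

ctA ⊕ ctB = (M1 ⊕ K) ⊕ (M2 ⊕ K) = M1 ⊕ M2 — the shared key cancels under XOR.
cf xor 23 = ec
d3 xor b6 = 65
fc xor ed = 11
66 xor 75 = 13
1a xor 45 = 5f
19 xor 72 = 6b
c8 xor b0 = 78
af xor 33 = 9c
c7 xor a3 = 64
a4 xor 6c = c8
26 xor cc = ea
b3 xor ac = 1f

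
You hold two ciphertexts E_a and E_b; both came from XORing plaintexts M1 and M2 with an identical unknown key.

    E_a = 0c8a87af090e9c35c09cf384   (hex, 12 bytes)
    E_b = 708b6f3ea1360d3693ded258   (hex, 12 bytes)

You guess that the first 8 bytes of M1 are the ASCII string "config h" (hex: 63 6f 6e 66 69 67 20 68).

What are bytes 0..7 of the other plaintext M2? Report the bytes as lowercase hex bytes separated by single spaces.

1f 6e 86 f7 c1 5f b1 6b

First, E_a ⊕ E_b = (M1 ⊕ K) ⊕ (M2 ⊕ K) = M1 ⊕ M2, so the key drops out. Then M2 = (M1 ⊕ M2) ⊕ M1 over the first 8 bytes.
byte 0: (0c ⊕ 70) ⊕ 63 = 7c ⊕ 63 = 1f
byte 1: (8a ⊕ 8b) ⊕ 6f = 01 ⊕ 6f = 6e
byte 2: (87 ⊕ 6f) ⊕ 6e = e8 ⊕ 6e = 86
byte 3: (af ⊕ 3e) ⊕ 66 = 91 ⊕ 66 = f7
byte 4: (09 ⊕ a1) ⊕ 69 = a8 ⊕ 69 = c1
byte 5: (0e ⊕ 36) ⊕ 67 = 38 ⊕ 67 = 5f
byte 6: (9c ⊕ 0d) ⊕ 20 = 91 ⊕ 20 = b1
byte 7: (35 ⊕ 36) ⊕ 68 = 03 ⊕ 68 = 6b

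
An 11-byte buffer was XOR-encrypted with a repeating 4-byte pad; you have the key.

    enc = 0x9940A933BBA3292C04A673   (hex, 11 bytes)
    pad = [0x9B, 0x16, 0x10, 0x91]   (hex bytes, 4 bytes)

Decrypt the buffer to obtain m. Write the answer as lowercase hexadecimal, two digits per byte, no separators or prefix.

The 4-byte key repeats, so the effective keystream is 9b 16 10 91 9b 16 10 91 9b 16 10.
byte 0: 153 ⊕ 155 =   2
byte 1:  64 ⊕  22 =  86
byte 2: 169 ⊕  16 = 185
byte 3:  51 ⊕ 145 = 162
byte 4: 187 ⊕ 155 =  32
byte 5: 163 ⊕  22 = 181
byte 6:  41 ⊕  16 =  57
byte 7:  44 ⊕ 145 = 189
byte 8:   4 ⊕ 155 = 159
byte 9: 166 ⊕  22 = 176
byte 10: 115 ⊕  16 =  99

0256b9a220b539bd9fb063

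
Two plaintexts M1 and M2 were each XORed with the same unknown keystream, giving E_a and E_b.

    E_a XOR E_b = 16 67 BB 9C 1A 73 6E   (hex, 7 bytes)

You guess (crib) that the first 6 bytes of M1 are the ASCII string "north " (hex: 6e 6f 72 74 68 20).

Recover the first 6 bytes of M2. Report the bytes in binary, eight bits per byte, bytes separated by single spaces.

01111000 00001000 11001001 11101000 01110010 01010011

Since E_a ⊕ E_b = M1 ⊕ M2, XORing with the guessed M1 bytes yields the corresponding M2 bytes: M2 = (E_a ⊕ E_b) ⊕ M1.
16 ^ 6e = 78
67 ^ 6f = 08
bb ^ 72 = c9
9c ^ 74 = e8
1a ^ 68 = 72
73 ^ 20 = 53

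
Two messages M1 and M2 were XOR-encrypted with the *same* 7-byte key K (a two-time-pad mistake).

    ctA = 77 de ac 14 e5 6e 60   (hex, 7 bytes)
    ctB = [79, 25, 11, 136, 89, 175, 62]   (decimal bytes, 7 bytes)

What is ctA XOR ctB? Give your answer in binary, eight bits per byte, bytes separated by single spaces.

ctA ⊕ ctB = (M1 ⊕ K) ⊕ (M2 ⊕ K) = M1 ⊕ M2 — the shared key cancels under XOR.
byte 0: 77 XOR 4f = 38
byte 1: de XOR 19 = c7
byte 2: ac XOR 0b = a7
byte 3: 14 XOR 88 = 9c
byte 4: e5 XOR 59 = bc
byte 5: 6e XOR af = c1
byte 6: 60 XOR 3e = 5e

00111000 11000111 10100111 10011100 10111100 11000001 01011110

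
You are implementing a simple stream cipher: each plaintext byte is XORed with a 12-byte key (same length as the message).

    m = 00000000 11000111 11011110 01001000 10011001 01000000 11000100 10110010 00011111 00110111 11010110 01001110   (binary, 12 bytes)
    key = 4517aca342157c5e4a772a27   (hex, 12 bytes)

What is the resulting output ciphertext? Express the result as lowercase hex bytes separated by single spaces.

XOR is its own inverse, so applying the key byte-wise gives the result directly.
00000000 ^ 01000101 = 01000101
11000111 ^ 00010111 = 11010000
11011110 ^ 10101100 = 01110010
01001000 ^ 10100011 = 11101011
10011001 ^ 01000010 = 11011011
01000000 ^ 00010101 = 01010101
11000100 ^ 01111100 = 10111000
10110010 ^ 01011110 = 11101100
00011111 ^ 01001010 = 01010101
00110111 ^ 01110111 = 01000000
11010110 ^ 00101010 = 11111100
01001110 ^ 00100111 = 01101001

45 d0 72 eb db 55 b8 ec 55 40 fc 69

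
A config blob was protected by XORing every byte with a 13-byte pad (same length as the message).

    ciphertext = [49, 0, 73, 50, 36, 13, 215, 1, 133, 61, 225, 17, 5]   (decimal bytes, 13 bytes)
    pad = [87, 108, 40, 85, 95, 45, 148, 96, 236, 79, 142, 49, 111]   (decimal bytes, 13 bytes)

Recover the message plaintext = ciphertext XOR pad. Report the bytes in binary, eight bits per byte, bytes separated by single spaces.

01100110 01101100 01100001 01100111 01111011 00100000 01000011 01100001 01101001 01110010 01101111 00100000 01101010

byte 0: 31 ^ 57 = 66
byte 1: 00 ^ 6c = 6c
byte 2: 49 ^ 28 = 61
byte 3: 32 ^ 55 = 67
byte 4: 24 ^ 5f = 7b
byte 5: 0d ^ 2d = 20
byte 6: d7 ^ 94 = 43
byte 7: 01 ^ 60 = 61
byte 8: 85 ^ ec = 69
byte 9: 3d ^ 4f = 72
byte 10: e1 ^ 8e = 6f
byte 11: 11 ^ 31 = 20
byte 12: 05 ^ 6f = 6a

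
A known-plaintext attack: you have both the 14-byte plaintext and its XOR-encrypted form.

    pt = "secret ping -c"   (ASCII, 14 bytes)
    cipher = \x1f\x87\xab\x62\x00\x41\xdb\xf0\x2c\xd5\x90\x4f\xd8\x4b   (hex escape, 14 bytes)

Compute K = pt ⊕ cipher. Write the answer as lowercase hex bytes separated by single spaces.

6c e2 c8 10 65 35 fb 80 45 bb f7 6f f5 28

Since cipher = pt ⊕ K, XORing both sides with pt gives K = pt ⊕ cipher.
73 ^ 1f = 6c
65 ^ 87 = e2
63 ^ ab = c8
72 ^ 62 = 10
65 ^ 00 = 65
74 ^ 41 = 35
20 ^ db = fb
70 ^ f0 = 80
69 ^ 2c = 45
6e ^ d5 = bb
67 ^ 90 = f7
20 ^ 4f = 6f
2d ^ d8 = f5
63 ^ 4b = 28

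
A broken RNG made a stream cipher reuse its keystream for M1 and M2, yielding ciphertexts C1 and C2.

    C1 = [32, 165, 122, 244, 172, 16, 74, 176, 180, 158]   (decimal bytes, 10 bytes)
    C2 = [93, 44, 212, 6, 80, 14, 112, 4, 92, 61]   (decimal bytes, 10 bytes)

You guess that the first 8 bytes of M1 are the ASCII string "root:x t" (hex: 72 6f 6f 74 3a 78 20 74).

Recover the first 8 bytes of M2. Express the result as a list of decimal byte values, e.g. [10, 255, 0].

[15, 230, 193, 134, 198, 102, 26, 192]

First, C1 ⊕ C2 = (M1 ⊕ K) ⊕ (M2 ⊕ K) = M1 ⊕ M2, so the key drops out. Then M2 = (M1 ⊕ M2) ⊕ M1 over the first 8 bytes.
byte 0: (20 xor 5d) xor 72 = 7d xor 72 = 0f
byte 1: (a5 xor 2c) xor 6f = 89 xor 6f = e6
byte 2: (7a xor d4) xor 6f = ae xor 6f = c1
byte 3: (f4 xor 06) xor 74 = f2 xor 74 = 86
byte 4: (ac xor 50) xor 3a = fc xor 3a = c6
byte 5: (10 xor 0e) xor 78 = 1e xor 78 = 66
byte 6: (4a xor 70) xor 20 = 3a xor 20 = 1a
byte 7: (b0 xor 04) xor 74 = b4 xor 74 = c0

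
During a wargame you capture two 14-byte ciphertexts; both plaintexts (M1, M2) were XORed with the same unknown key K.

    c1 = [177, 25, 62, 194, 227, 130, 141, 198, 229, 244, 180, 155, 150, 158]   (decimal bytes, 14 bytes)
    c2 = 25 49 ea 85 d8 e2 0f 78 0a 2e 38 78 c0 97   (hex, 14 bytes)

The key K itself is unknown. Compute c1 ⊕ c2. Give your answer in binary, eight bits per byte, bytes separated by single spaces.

10010100 01010000 11010100 01000111 00111011 01100000 10000010 10111110 11101111 11011010 10001100 11100011 01010110 00001001

c1 ⊕ c2 = (M1 ⊕ K) ⊕ (M2 ⊕ K) = M1 ⊕ M2 — the shared key cancels under XOR.
10110001 ^ 00100101 = 10010100
00011001 ^ 01001001 = 01010000
00111110 ^ 11101010 = 11010100
11000010 ^ 10000101 = 01000111
11100011 ^ 11011000 = 00111011
10000010 ^ 11100010 = 01100000
10001101 ^ 00001111 = 10000010
11000110 ^ 01111000 = 10111110
11100101 ^ 00001010 = 11101111
11110100 ^ 00101110 = 11011010
10110100 ^ 00111000 = 10001100
10011011 ^ 01111000 = 11100011
10010110 ^ 11000000 = 01010110
10011110 ^ 10010111 = 00001001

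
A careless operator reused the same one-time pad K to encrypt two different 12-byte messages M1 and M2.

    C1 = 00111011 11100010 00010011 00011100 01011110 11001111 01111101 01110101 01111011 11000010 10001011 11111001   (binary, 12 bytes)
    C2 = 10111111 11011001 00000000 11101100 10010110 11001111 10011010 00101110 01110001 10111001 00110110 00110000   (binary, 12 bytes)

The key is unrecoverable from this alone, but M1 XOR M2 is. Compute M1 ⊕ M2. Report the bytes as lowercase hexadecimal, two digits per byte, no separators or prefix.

C1 ⊕ C2 = (M1 ⊕ K) ⊕ (M2 ⊕ K) = M1 ⊕ M2 — the shared key cancels under XOR.
3b xor bf = 84
e2 xor d9 = 3b
13 xor 00 = 13
1c xor ec = f0
5e xor 96 = c8
cf xor cf = 00
7d xor 9a = e7
75 xor 2e = 5b
7b xor 71 = 0a
c2 xor b9 = 7b
8b xor 36 = bd
f9 xor 30 = c9

843b13f0c800e75b0a7bbdc9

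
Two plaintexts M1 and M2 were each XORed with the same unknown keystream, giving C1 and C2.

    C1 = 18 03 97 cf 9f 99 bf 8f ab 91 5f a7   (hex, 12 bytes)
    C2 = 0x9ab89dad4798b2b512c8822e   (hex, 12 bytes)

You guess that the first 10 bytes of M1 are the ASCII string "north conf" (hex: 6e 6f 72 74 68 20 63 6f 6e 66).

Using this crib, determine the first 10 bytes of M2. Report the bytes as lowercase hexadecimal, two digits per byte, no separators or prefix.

First, C1 ⊕ C2 = (M1 ⊕ K) ⊕ (M2 ⊕ K) = M1 ⊕ M2, so the key drops out. Then M2 = (M1 ⊕ M2) ⊕ M1 over the first 10 bytes.
byte 0: (18 ^ 9a) ^ 6e = 82 ^ 6e = ec
byte 1: (03 ^ b8) ^ 6f = bb ^ 6f = d4
byte 2: (97 ^ 9d) ^ 72 = 0a ^ 72 = 78
byte 3: (cf ^ ad) ^ 74 = 62 ^ 74 = 16
byte 4: (9f ^ 47) ^ 68 = d8 ^ 68 = b0
byte 5: (99 ^ 98) ^ 20 = 01 ^ 20 = 21
byte 6: (bf ^ b2) ^ 63 = 0d ^ 63 = 6e
byte 7: (8f ^ b5) ^ 6f = 3a ^ 6f = 55
byte 8: (ab ^ 12) ^ 6e = b9 ^ 6e = d7
byte 9: (91 ^ c8) ^ 66 = 59 ^ 66 = 3f

ecd47816b0216e55d73f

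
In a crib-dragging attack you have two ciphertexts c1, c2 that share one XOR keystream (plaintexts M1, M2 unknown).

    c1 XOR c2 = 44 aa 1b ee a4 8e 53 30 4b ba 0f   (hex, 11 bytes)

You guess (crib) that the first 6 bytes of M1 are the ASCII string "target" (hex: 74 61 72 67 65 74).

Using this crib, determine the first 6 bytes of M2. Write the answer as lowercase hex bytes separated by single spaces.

Since c1 ⊕ c2 = M1 ⊕ M2, XORing with the guessed M1 bytes yields the corresponding M2 bytes: M2 = (c1 ⊕ c2) ⊕ M1.
44 xor 74 = 30
aa xor 61 = cb
1b xor 72 = 69
ee xor 67 = 89
a4 xor 65 = c1
8e xor 74 = fa

30 cb 69 89 c1 fa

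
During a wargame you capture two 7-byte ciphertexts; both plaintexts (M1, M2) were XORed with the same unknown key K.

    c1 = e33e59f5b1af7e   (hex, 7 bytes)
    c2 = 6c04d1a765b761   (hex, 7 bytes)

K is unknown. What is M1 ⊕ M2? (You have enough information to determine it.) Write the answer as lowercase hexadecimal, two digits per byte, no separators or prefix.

8f3a8852d4181f

c1 ⊕ c2 = (M1 ⊕ K) ⊕ (M2 ⊕ K) = M1 ⊕ M2 — the shared key cancels under XOR.
e3 XOR 6c = 8f
3e XOR 04 = 3a
59 XOR d1 = 88
f5 XOR a7 = 52
b1 XOR 65 = d4
af XOR b7 = 18
7e XOR 61 = 1f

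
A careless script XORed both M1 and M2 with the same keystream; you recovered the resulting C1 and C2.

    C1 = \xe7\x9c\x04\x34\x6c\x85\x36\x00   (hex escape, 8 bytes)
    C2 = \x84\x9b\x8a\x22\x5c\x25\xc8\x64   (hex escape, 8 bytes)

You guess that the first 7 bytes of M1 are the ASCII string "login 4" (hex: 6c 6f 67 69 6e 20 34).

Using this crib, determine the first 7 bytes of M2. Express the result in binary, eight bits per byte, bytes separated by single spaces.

00001111 01101000 11101001 01111111 01011110 10000000 11001010

First, C1 ⊕ C2 = (M1 ⊕ K) ⊕ (M2 ⊕ K) = M1 ⊕ M2, so the key drops out. Then M2 = (M1 ⊕ M2) ⊕ M1 over the first 7 bytes.
byte 0: (e7 xor 84) xor 6c = 63 xor 6c = 0f
byte 1: (9c xor 9b) xor 6f = 07 xor 6f = 68
byte 2: (04 xor 8a) xor 67 = 8e xor 67 = e9
byte 3: (34 xor 22) xor 69 = 16 xor 69 = 7f
byte 4: (6c xor 5c) xor 6e = 30 xor 6e = 5e
byte 5: (85 xor 25) xor 20 = a0 xor 20 = 80
byte 6: (36 xor c8) xor 34 = fe xor 34 = ca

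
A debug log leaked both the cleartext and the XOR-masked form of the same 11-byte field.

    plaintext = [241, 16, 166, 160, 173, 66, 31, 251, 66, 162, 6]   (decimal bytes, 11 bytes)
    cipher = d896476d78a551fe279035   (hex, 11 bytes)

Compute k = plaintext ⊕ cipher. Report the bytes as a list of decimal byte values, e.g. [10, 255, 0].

Since cipher = plaintext ⊕ k, XORing both sides with plaintext gives k = plaintext ⊕ cipher.
byte 0: 241 ⊕ 216 =  41
byte 1:  16 ⊕ 150 = 134
byte 2: 166 ⊕  71 = 225
byte 3: 160 ⊕ 109 = 205
byte 4: 173 ⊕ 120 = 213
byte 5:  66 ⊕ 165 = 231
byte 6:  31 ⊕  81 =  78
byte 7: 251 ⊕ 254 =   5
byte 8:  66 ⊕  39 = 101
byte 9: 162 ⊕ 144 =  50
byte 10:   6 ⊕  53 =  51

[41, 134, 225, 205, 213, 231, 78, 5, 101, 50, 51]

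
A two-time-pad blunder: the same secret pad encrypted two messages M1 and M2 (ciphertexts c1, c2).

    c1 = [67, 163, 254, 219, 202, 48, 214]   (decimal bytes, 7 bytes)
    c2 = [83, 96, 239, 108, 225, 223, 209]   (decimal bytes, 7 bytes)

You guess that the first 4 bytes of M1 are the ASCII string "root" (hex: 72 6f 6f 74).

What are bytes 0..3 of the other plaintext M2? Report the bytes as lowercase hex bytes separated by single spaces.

62 ac 7e c3

First, c1 ⊕ c2 = (M1 ⊕ K) ⊕ (M2 ⊕ K) = M1 ⊕ M2, so the key drops out. Then M2 = (M1 ⊕ M2) ⊕ M1 over the first 4 bytes.
byte 0: (43 ^ 53) ^ 72 = 10 ^ 72 = 62
byte 1: (a3 ^ 60) ^ 6f = c3 ^ 6f = ac
byte 2: (fe ^ ef) ^ 6f = 11 ^ 6f = 7e
byte 3: (db ^ 6c) ^ 74 = b7 ^ 74 = c3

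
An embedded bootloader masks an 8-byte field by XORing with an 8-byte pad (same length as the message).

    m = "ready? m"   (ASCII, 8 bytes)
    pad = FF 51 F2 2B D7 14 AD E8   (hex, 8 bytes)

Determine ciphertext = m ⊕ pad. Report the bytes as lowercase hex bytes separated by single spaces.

01110010 XOR 11111111 = 10001101
01100101 XOR 01010001 = 00110100
01100001 XOR 11110010 = 10010011
01100100 XOR 00101011 = 01001111
01111001 XOR 11010111 = 10101110
00111111 XOR 00010100 = 00101011
00100000 XOR 10101101 = 10001101
01101101 XOR 11101000 = 10000101

8d 34 93 4f ae 2b 8d 85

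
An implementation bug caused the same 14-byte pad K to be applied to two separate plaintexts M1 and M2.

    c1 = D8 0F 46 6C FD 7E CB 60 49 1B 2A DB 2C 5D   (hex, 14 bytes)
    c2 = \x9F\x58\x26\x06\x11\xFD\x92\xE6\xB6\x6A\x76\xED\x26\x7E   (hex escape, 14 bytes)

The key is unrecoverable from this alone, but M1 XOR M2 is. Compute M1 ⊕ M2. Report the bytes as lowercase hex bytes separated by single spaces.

c1 ⊕ c2 = (M1 ⊕ K) ⊕ (M2 ⊕ K) = M1 ⊕ M2 — the shared key cancels under XOR.
byte 0: d8 ⊕ 9f = 47
byte 1: 0f ⊕ 58 = 57
byte 2: 46 ⊕ 26 = 60
byte 3: 6c ⊕ 06 = 6a
byte 4: fd ⊕ 11 = ec
byte 5: 7e ⊕ fd = 83
byte 6: cb ⊕ 92 = 59
byte 7: 60 ⊕ e6 = 86
byte 8: 49 ⊕ b6 = ff
byte 9: 1b ⊕ 6a = 71
byte 10: 2a ⊕ 76 = 5c
byte 11: db ⊕ ed = 36
byte 12: 2c ⊕ 26 = 0a
byte 13: 5d ⊕ 7e = 23

47 57 60 6a ec 83 59 86 ff 71 5c 36 0a 23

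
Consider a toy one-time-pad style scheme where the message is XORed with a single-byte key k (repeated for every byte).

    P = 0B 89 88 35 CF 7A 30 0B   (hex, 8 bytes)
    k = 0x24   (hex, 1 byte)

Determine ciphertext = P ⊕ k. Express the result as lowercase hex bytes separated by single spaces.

The 1-byte key repeats, so the effective keystream is 24 24 24 24 24 24 24 24.
byte 0: 0b ^ 24 = 2f
byte 1: 89 ^ 24 = ad
byte 2: 88 ^ 24 = ac
byte 3: 35 ^ 24 = 11
byte 4: cf ^ 24 = eb
byte 5: 7a ^ 24 = 5e
byte 6: 30 ^ 24 = 14
byte 7: 0b ^ 24 = 2f

2f ad ac 11 eb 5e 14 2f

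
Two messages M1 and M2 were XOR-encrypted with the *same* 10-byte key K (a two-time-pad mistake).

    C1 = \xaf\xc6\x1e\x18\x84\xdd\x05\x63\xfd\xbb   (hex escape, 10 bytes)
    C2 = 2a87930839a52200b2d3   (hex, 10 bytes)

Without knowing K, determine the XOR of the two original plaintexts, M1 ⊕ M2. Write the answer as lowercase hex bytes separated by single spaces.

85 41 8d 10 bd 78 27 63 4f 68

C1 ⊕ C2 = (M1 ⊕ K) ⊕ (M2 ⊕ K) = M1 ⊕ M2 — the shared key cancels under XOR.
byte 0: af XOR 2a = 85
byte 1: c6 XOR 87 = 41
byte 2: 1e XOR 93 = 8d
byte 3: 18 XOR 08 = 10
byte 4: 84 XOR 39 = bd
byte 5: dd XOR a5 = 78
byte 6: 05 XOR 22 = 27
byte 7: 63 XOR 00 = 63
byte 8: fd XOR b2 = 4f
byte 9: bb XOR d3 = 68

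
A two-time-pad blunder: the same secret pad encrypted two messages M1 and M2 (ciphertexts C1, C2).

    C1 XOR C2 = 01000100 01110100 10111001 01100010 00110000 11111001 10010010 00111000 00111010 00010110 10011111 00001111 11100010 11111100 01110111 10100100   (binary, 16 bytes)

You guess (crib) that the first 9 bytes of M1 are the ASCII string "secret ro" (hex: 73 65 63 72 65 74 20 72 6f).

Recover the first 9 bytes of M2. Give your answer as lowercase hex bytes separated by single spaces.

37 11 da 10 55 8d b2 4a 55

Since C1 ⊕ C2 = M1 ⊕ M2, XORing with the guessed M1 bytes yields the corresponding M2 bytes: M2 = (C1 ⊕ C2) ⊕ M1.
byte 0: 01000100 XOR 01110011 = 00110111
byte 1: 01110100 XOR 01100101 = 00010001
byte 2: 10111001 XOR 01100011 = 11011010
byte 3: 01100010 XOR 01110010 = 00010000
byte 4: 00110000 XOR 01100101 = 01010101
byte 5: 11111001 XOR 01110100 = 10001101
byte 6: 10010010 XOR 00100000 = 10110010
byte 7: 00111000 XOR 01110010 = 01001010
byte 8: 00111010 XOR 01101111 = 01010101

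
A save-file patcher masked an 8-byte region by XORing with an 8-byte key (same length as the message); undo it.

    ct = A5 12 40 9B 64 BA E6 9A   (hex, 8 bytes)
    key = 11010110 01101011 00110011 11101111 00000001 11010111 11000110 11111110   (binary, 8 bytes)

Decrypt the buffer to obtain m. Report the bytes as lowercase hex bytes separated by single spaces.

73 79 73 74 65 6d 20 64

XOR is its own inverse, so applying the key byte-wise gives the result directly.
a5 XOR d6 = 73
12 XOR 6b = 79
40 XOR 33 = 73
9b XOR ef = 74
64 XOR 01 = 65
ba XOR d7 = 6d
e6 XOR c6 = 20
9a XOR fe = 64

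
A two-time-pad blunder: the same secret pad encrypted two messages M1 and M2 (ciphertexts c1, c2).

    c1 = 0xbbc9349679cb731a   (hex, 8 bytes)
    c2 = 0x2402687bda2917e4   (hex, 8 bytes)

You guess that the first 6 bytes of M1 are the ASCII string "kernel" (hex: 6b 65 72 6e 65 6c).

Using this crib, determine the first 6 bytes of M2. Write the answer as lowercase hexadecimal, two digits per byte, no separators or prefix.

First, c1 ⊕ c2 = (M1 ⊕ K) ⊕ (M2 ⊕ K) = M1 ⊕ M2, so the key drops out. Then M2 = (M1 ⊕ M2) ⊕ M1 over the first 6 bytes.
byte 0: (bb xor 24) xor 6b = 9f xor 6b = f4
byte 1: (c9 xor 02) xor 65 = cb xor 65 = ae
byte 2: (34 xor 68) xor 72 = 5c xor 72 = 2e
byte 3: (96 xor 7b) xor 6e = ed xor 6e = 83
byte 4: (79 xor da) xor 65 = a3 xor 65 = c6
byte 5: (cb xor 29) xor 6c = e2 xor 6c = 8e

f4ae2e83c68e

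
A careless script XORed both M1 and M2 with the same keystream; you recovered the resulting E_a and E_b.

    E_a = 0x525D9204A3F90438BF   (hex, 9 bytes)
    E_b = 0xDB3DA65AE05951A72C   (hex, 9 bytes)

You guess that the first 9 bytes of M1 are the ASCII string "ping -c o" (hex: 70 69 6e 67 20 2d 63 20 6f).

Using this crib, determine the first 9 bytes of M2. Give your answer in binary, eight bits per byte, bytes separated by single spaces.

First, E_a ⊕ E_b = (M1 ⊕ K) ⊕ (M2 ⊕ K) = M1 ⊕ M2, so the key drops out. Then M2 = (M1 ⊕ M2) ⊕ M1 over the first 9 bytes.
byte 0: (52 XOR db) XOR 70 = 89 XOR 70 = f9
byte 1: (5d XOR 3d) XOR 69 = 60 XOR 69 = 09
byte 2: (92 XOR a6) XOR 6e = 34 XOR 6e = 5a
byte 3: (04 XOR 5a) XOR 67 = 5e XOR 67 = 39
byte 4: (a3 XOR e0) XOR 20 = 43 XOR 20 = 63
byte 5: (f9 XOR 59) XOR 2d = a0 XOR 2d = 8d
byte 6: (04 XOR 51) XOR 63 = 55 XOR 63 = 36
byte 7: (38 XOR a7) XOR 20 = 9f XOR 20 = bf
byte 8: (bf XOR 2c) XOR 6f = 93 XOR 6f = fc

11111001 00001001 01011010 00111001 01100011 10001101 00110110 10111111 11111100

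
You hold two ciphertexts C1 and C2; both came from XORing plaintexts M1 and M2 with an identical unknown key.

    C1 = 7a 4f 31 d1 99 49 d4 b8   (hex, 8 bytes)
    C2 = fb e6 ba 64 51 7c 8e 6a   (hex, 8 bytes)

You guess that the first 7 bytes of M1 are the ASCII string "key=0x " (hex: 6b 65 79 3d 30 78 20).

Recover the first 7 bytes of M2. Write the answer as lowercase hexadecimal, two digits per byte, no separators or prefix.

eaccf288f84d7a

First, C1 ⊕ C2 = (M1 ⊕ K) ⊕ (M2 ⊕ K) = M1 ⊕ M2, so the key drops out. Then M2 = (M1 ⊕ M2) ⊕ M1 over the first 7 bytes.
byte 0: (7a ⊕ fb) ⊕ 6b = 81 ⊕ 6b = ea
byte 1: (4f ⊕ e6) ⊕ 65 = a9 ⊕ 65 = cc
byte 2: (31 ⊕ ba) ⊕ 79 = 8b ⊕ 79 = f2
byte 3: (d1 ⊕ 64) ⊕ 3d = b5 ⊕ 3d = 88
byte 4: (99 ⊕ 51) ⊕ 30 = c8 ⊕ 30 = f8
byte 5: (49 ⊕ 7c) ⊕ 78 = 35 ⊕ 78 = 4d
byte 6: (d4 ⊕ 8e) ⊕ 20 = 5a ⊕ 20 = 7a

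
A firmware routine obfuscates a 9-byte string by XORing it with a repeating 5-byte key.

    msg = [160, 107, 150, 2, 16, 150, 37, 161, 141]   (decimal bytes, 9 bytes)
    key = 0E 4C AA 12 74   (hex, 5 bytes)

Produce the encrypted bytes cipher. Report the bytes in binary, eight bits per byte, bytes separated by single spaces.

The 5-byte key repeats, so the effective keystream is 0e 4c aa 12 74 0e 4c aa 12.
byte 0: a0 XOR 0e = ae
byte 1: 6b XOR 4c = 27
byte 2: 96 XOR aa = 3c
byte 3: 02 XOR 12 = 10
byte 4: 10 XOR 74 = 64
byte 5: 96 XOR 0e = 98
byte 6: 25 XOR 4c = 69
byte 7: a1 XOR aa = 0b
byte 8: 8d XOR 12 = 9f

10101110 00100111 00111100 00010000 01100100 10011000 01101001 00001011 10011111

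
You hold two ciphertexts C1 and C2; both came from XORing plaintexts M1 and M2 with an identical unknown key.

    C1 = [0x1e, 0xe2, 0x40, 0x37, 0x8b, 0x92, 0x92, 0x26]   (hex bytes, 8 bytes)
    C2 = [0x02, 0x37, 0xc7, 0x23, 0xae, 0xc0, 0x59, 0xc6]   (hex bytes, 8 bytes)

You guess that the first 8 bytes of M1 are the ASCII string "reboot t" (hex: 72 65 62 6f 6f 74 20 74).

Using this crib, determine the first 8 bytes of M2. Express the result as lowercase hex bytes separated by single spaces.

6e b0 e5 7b 4a 26 eb 94

First, C1 ⊕ C2 = (M1 ⊕ K) ⊕ (M2 ⊕ K) = M1 ⊕ M2, so the key drops out. Then M2 = (M1 ⊕ M2) ⊕ M1 over the first 8 bytes.
byte 0: (1e xor 02) xor 72 = 1c xor 72 = 6e
byte 1: (e2 xor 37) xor 65 = d5 xor 65 = b0
byte 2: (40 xor c7) xor 62 = 87 xor 62 = e5
byte 3: (37 xor 23) xor 6f = 14 xor 6f = 7b
byte 4: (8b xor ae) xor 6f = 25 xor 6f = 4a
byte 5: (92 xor c0) xor 74 = 52 xor 74 = 26
byte 6: (92 xor 59) xor 20 = cb xor 20 = eb
byte 7: (26 xor c6) xor 74 = e0 xor 74 = 94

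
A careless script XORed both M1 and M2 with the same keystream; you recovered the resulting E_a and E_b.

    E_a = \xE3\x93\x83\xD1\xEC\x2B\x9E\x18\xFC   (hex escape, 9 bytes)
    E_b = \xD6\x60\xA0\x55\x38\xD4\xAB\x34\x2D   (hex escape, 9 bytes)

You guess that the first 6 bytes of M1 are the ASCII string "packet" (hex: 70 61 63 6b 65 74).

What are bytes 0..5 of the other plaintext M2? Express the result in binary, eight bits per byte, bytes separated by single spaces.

01000101 10010010 01000000 11101111 10110001 10001011

First, E_a ⊕ E_b = (M1 ⊕ K) ⊕ (M2 ⊕ K) = M1 ⊕ M2, so the key drops out. Then M2 = (M1 ⊕ M2) ⊕ M1 over the first 6 bytes.
byte 0: (e3 ⊕ d6) ⊕ 70 = 35 ⊕ 70 = 45
byte 1: (93 ⊕ 60) ⊕ 61 = f3 ⊕ 61 = 92
byte 2: (83 ⊕ a0) ⊕ 63 = 23 ⊕ 63 = 40
byte 3: (d1 ⊕ 55) ⊕ 6b = 84 ⊕ 6b = ef
byte 4: (ec ⊕ 38) ⊕ 65 = d4 ⊕ 65 = b1
byte 5: (2b ⊕ d4) ⊕ 74 = ff ⊕ 74 = 8b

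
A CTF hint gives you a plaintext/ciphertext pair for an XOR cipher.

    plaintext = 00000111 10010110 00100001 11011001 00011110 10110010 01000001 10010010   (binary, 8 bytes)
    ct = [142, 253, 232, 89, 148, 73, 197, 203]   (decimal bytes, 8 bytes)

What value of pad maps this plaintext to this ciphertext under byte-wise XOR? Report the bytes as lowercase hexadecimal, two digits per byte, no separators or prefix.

Since ct = plaintext ⊕ pad, XORing both sides with plaintext gives pad = plaintext ⊕ ct.
byte 0:   7 ^ 142 = 137
byte 1: 150 ^ 253 = 107
byte 2:  33 ^ 232 = 201
byte 3: 217 ^  89 = 128
byte 4:  30 ^ 148 = 138
byte 5: 178 ^  73 = 251
byte 6:  65 ^ 197 = 132
byte 7: 146 ^ 203 =  89

896bc9808afb8459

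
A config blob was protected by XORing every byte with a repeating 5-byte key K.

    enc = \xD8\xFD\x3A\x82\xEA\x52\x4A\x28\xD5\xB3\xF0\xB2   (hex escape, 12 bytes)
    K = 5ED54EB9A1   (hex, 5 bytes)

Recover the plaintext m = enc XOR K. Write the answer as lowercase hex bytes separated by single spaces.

86 28 74 3b 4b 0c 9f 66 6c 12 ae 67

The 5-byte key repeats, so the effective keystream is 5e d5 4e b9 a1 5e d5 4e b9 a1 5e d5.
byte 0: 11011000 xor 01011110 = 10000110
byte 1: 11111101 xor 11010101 = 00101000
byte 2: 00111010 xor 01001110 = 01110100
byte 3: 10000010 xor 10111001 = 00111011
byte 4: 11101010 xor 10100001 = 01001011
byte 5: 01010010 xor 01011110 = 00001100
byte 6: 01001010 xor 11010101 = 10011111
byte 7: 00101000 xor 01001110 = 01100110
byte 8: 11010101 xor 10111001 = 01101100
byte 9: 10110011 xor 10100001 = 00010010
byte 10: 11110000 xor 01011110 = 10101110
byte 11: 10110010 xor 11010101 = 01100111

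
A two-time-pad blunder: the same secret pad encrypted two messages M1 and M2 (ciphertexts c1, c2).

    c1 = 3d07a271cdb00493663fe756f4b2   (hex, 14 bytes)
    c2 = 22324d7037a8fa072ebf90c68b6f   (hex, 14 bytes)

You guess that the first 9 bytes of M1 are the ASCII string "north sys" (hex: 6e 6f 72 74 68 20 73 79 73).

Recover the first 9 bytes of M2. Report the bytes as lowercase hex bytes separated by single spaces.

First, c1 ⊕ c2 = (M1 ⊕ K) ⊕ (M2 ⊕ K) = M1 ⊕ M2, so the key drops out. Then M2 = (M1 ⊕ M2) ⊕ M1 over the first 9 bytes.
byte 0: (3d ^ 22) ^ 6e = 1f ^ 6e = 71
byte 1: (07 ^ 32) ^ 6f = 35 ^ 6f = 5a
byte 2: (a2 ^ 4d) ^ 72 = ef ^ 72 = 9d
byte 3: (71 ^ 70) ^ 74 = 01 ^ 74 = 75
byte 4: (cd ^ 37) ^ 68 = fa ^ 68 = 92
byte 5: (b0 ^ a8) ^ 20 = 18 ^ 20 = 38
byte 6: (04 ^ fa) ^ 73 = fe ^ 73 = 8d
byte 7: (93 ^ 07) ^ 79 = 94 ^ 79 = ed
byte 8: (66 ^ 2e) ^ 73 = 48 ^ 73 = 3b

71 5a 9d 75 92 38 8d ed 3b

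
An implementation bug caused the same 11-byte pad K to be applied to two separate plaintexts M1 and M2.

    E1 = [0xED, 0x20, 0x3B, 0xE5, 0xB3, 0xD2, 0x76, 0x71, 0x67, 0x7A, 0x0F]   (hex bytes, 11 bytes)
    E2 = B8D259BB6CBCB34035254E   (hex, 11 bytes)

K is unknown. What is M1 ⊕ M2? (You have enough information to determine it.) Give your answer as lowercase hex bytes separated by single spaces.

E1 ⊕ E2 = (M1 ⊕ K) ⊕ (M2 ⊕ K) = M1 ⊕ M2 — the shared key cancels under XOR.
ed XOR b8 = 55
20 XOR d2 = f2
3b XOR 59 = 62
e5 XOR bb = 5e
b3 XOR 6c = df
d2 XOR bc = 6e
76 XOR b3 = c5
71 XOR 40 = 31
67 XOR 35 = 52
7a XOR 25 = 5f
0f XOR 4e = 41

55 f2 62 5e df 6e c5 31 52 5f 41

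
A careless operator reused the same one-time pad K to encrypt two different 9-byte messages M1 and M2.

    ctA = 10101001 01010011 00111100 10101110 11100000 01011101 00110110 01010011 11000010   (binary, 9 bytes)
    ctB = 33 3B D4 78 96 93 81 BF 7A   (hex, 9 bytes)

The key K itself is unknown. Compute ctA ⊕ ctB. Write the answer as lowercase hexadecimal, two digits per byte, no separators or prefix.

9a68e8d676ceb7ecb8

ctA ⊕ ctB = (M1 ⊕ K) ⊕ (M2 ⊕ K) = M1 ⊕ M2 — the shared key cancels under XOR.
byte 0: a9 xor 33 = 9a
byte 1: 53 xor 3b = 68
byte 2: 3c xor d4 = e8
byte 3: ae xor 78 = d6
byte 4: e0 xor 96 = 76
byte 5: 5d xor 93 = ce
byte 6: 36 xor 81 = b7
byte 7: 53 xor bf = ec
byte 8: c2 xor 7a = b8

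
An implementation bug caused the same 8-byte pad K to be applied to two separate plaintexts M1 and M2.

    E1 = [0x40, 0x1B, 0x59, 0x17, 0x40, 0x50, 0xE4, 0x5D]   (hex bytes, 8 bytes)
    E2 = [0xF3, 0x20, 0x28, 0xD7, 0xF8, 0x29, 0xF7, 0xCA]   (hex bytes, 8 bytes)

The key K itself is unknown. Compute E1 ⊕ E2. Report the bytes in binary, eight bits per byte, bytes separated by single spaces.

10110011 00111011 01110001 11000000 10111000 01111001 00010011 10010111

E1 ⊕ E2 = (M1 ⊕ K) ⊕ (M2 ⊕ K) = M1 ⊕ M2 — the shared key cancels under XOR.
40 ^ f3 = b3
1b ^ 20 = 3b
59 ^ 28 = 71
17 ^ d7 = c0
40 ^ f8 = b8
50 ^ 29 = 79
e4 ^ f7 = 13
5d ^ ca = 97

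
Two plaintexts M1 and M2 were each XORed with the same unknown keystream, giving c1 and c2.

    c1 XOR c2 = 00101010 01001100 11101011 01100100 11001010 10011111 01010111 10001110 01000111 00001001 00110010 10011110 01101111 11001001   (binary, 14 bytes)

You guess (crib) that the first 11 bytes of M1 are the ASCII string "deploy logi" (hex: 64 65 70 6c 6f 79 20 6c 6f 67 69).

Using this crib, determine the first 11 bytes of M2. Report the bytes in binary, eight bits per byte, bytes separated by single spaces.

01001110 00101001 10011011 00001000 10100101 11100110 01110111 11100010 00101000 01101110 01011011

Since c1 ⊕ c2 = M1 ⊕ M2, XORing with the guessed M1 bytes yields the corresponding M2 bytes: M2 = (c1 ⊕ c2) ⊕ M1.
2a XOR 64 = 4e
4c XOR 65 = 29
eb XOR 70 = 9b
64 XOR 6c = 08
ca XOR 6f = a5
9f XOR 79 = e6
57 XOR 20 = 77
8e XOR 6c = e2
47 XOR 6f = 28
09 XOR 67 = 6e
32 XOR 69 = 5b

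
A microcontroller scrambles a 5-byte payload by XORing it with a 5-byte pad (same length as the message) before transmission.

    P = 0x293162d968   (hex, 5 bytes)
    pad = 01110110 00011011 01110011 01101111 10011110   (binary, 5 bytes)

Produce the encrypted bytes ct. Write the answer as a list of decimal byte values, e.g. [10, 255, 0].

[95, 42, 17, 182, 246]

XOR is its own inverse, so applying the key byte-wise gives the result directly.
byte 0: 29 XOR 76 = 5f
byte 1: 31 XOR 1b = 2a
byte 2: 62 XOR 73 = 11
byte 3: d9 XOR 6f = b6
byte 4: 68 XOR 9e = f6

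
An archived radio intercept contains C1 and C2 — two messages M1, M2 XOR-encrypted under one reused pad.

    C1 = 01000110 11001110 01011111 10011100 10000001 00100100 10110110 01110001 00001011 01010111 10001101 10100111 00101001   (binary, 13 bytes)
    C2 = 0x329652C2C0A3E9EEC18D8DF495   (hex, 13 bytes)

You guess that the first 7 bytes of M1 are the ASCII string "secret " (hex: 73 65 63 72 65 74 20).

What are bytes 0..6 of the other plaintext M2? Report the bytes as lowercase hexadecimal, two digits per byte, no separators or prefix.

073d6e2c24f37f

First, C1 ⊕ C2 = (M1 ⊕ K) ⊕ (M2 ⊕ K) = M1 ⊕ M2, so the key drops out. Then M2 = (M1 ⊕ M2) ⊕ M1 over the first 7 bytes.
byte 0: (46 ^ 32) ^ 73 = 74 ^ 73 = 07
byte 1: (ce ^ 96) ^ 65 = 58 ^ 65 = 3d
byte 2: (5f ^ 52) ^ 63 = 0d ^ 63 = 6e
byte 3: (9c ^ c2) ^ 72 = 5e ^ 72 = 2c
byte 4: (81 ^ c0) ^ 65 = 41 ^ 65 = 24
byte 5: (24 ^ a3) ^ 74 = 87 ^ 74 = f3
byte 6: (b6 ^ e9) ^ 20 = 5f ^ 20 = 7f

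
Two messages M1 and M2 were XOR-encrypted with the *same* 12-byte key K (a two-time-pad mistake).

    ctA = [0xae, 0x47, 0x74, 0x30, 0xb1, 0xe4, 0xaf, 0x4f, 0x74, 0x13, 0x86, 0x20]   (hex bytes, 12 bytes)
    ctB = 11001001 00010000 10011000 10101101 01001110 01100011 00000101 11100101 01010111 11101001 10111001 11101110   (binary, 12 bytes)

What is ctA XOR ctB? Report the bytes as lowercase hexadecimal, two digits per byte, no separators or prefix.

ctA ⊕ ctB = (M1 ⊕ K) ⊕ (M2 ⊕ K) = M1 ⊕ M2 — the shared key cancels under XOR.
10101110 XOR 11001001 = 01100111
01000111 XOR 00010000 = 01010111
01110100 XOR 10011000 = 11101100
00110000 XOR 10101101 = 10011101
10110001 XOR 01001110 = 11111111
11100100 XOR 01100011 = 10000111
10101111 XOR 00000101 = 10101010
01001111 XOR 11100101 = 10101010
01110100 XOR 01010111 = 00100011
00010011 XOR 11101001 = 11111010
10000110 XOR 10111001 = 00111111
00100000 XOR 11101110 = 11001110

6757ec9dff87aaaa23fa3fce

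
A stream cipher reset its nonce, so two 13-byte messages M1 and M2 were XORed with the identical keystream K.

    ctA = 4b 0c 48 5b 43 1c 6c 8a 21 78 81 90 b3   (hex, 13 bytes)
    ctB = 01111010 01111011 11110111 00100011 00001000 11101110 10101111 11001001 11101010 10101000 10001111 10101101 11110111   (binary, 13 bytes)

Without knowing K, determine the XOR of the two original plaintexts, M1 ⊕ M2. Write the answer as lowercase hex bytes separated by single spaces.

ctA ⊕ ctB = (M1 ⊕ K) ⊕ (M2 ⊕ K) = M1 ⊕ M2 — the shared key cancels under XOR.
01001011 xor 01111010 = 00110001
00001100 xor 01111011 = 01110111
01001000 xor 11110111 = 10111111
01011011 xor 00100011 = 01111000
01000011 xor 00001000 = 01001011
00011100 xor 11101110 = 11110010
01101100 xor 10101111 = 11000011
10001010 xor 11001001 = 01000011
00100001 xor 11101010 = 11001011
01111000 xor 10101000 = 11010000
10000001 xor 10001111 = 00001110
10010000 xor 10101101 = 00111101
10110011 xor 11110111 = 01000100

31 77 bf 78 4b f2 c3 43 cb d0 0e 3d 44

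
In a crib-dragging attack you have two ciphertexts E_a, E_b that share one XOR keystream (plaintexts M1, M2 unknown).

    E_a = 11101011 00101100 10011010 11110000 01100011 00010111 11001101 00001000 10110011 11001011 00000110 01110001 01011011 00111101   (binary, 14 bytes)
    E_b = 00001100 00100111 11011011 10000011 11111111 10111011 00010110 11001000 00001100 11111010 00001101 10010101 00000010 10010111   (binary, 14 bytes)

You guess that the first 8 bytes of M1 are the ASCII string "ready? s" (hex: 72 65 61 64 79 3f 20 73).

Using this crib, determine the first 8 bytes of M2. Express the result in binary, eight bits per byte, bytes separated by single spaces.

First, E_a ⊕ E_b = (M1 ⊕ K) ⊕ (M2 ⊕ K) = M1 ⊕ M2, so the key drops out. Then M2 = (M1 ⊕ M2) ⊕ M1 over the first 8 bytes.
byte 0: (eb XOR 0c) XOR 72 = e7 XOR 72 = 95
byte 1: (2c XOR 27) XOR 65 = 0b XOR 65 = 6e
byte 2: (9a XOR db) XOR 61 = 41 XOR 61 = 20
byte 3: (f0 XOR 83) XOR 64 = 73 XOR 64 = 17
byte 4: (63 XOR ff) XOR 79 = 9c XOR 79 = e5
byte 5: (17 XOR bb) XOR 3f = ac XOR 3f = 93
byte 6: (cd XOR 16) XOR 20 = db XOR 20 = fb
byte 7: (08 XOR c8) XOR 73 = c0 XOR 73 = b3

10010101 01101110 00100000 00010111 11100101 10010011 11111011 10110011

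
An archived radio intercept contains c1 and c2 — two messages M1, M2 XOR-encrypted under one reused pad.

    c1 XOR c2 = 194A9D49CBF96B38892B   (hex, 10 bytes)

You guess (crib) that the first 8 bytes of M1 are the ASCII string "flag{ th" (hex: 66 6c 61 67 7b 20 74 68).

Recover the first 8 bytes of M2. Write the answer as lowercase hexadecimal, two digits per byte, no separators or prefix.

Since c1 ⊕ c2 = M1 ⊕ M2, XORing with the guessed M1 bytes yields the corresponding M2 bytes: M2 = (c1 ⊕ c2) ⊕ M1.
 25 xor 102 = 127
 74 xor 108 =  38
157 xor  97 = 252
 73 xor 103 =  46
203 xor 123 = 176
249 xor  32 = 217
107 xor 116 =  31
 56 xor 104 =  80

7f26fc2eb0d91f50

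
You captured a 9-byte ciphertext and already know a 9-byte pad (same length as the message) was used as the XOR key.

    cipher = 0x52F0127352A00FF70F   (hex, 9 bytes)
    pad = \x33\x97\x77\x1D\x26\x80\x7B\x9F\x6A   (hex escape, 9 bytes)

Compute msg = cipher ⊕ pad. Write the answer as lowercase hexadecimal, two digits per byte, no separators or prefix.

6167656e7420746865

byte 0: 52 ^ 33 = 61
byte 1: f0 ^ 97 = 67
byte 2: 12 ^ 77 = 65
byte 3: 73 ^ 1d = 6e
byte 4: 52 ^ 26 = 74
byte 5: a0 ^ 80 = 20
byte 6: 0f ^ 7b = 74
byte 7: f7 ^ 9f = 68
byte 8: 0f ^ 6a = 65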